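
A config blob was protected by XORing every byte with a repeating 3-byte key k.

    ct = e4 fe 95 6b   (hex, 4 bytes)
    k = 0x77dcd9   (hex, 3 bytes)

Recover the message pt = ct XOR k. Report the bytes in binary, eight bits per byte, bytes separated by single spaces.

The 3-byte key repeats, so the effective keystream is 77 dc d9 77.
byte 0: 11100100 XOR 01110111 = 10010011
byte 1: 11111110 XOR 11011100 = 00100010
byte 2: 10010101 XOR 11011001 = 01001100
byte 3: 01101011 XOR 01110111 = 00011100

10010011 00100010 01001100 00011100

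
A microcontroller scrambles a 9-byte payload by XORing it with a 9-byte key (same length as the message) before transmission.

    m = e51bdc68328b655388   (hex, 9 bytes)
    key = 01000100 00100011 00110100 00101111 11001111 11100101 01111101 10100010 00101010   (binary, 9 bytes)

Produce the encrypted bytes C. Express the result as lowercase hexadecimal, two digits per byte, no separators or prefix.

a138e847fd6e18f1a2

XOR is its own inverse, so applying the key byte-wise gives the result directly.
byte 0: 229 XOR  68 = 161
byte 1:  27 XOR  35 =  56
byte 2: 220 XOR  52 = 232
byte 3: 104 XOR  47 =  71
byte 4:  50 XOR 207 = 253
byte 5: 139 XOR 229 = 110
byte 6: 101 XOR 125 =  24
byte 7:  83 XOR 162 = 241
byte 8: 136 XOR  42 = 162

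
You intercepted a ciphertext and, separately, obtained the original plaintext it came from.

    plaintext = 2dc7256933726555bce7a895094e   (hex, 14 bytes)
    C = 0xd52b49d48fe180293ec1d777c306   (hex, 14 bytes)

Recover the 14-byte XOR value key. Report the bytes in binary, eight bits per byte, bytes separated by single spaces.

Since C = plaintext ⊕ key, XORing both sides with plaintext gives key = plaintext ⊕ C.
2d ^ d5 = f8
c7 ^ 2b = ec
25 ^ 49 = 6c
69 ^ d4 = bd
33 ^ 8f = bc
72 ^ e1 = 93
65 ^ 80 = e5
55 ^ 29 = 7c
bc ^ 3e = 82
e7 ^ c1 = 26
a8 ^ d7 = 7f
95 ^ 77 = e2
09 ^ c3 = ca
4e ^ 06 = 48

11111000 11101100 01101100 10111101 10111100 10010011 11100101 01111100 10000010 00100110 01111111 11100010 11001010 01001000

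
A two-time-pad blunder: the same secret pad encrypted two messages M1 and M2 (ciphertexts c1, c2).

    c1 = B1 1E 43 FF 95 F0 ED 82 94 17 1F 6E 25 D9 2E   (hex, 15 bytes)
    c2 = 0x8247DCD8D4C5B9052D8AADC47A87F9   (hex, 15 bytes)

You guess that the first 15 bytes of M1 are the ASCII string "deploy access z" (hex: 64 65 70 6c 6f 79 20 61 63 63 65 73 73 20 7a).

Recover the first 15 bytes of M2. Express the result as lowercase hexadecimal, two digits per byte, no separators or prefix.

573cef4b2e4c74e6dafed7d92c7ead

First, c1 ⊕ c2 = (M1 ⊕ K) ⊕ (M2 ⊕ K) = M1 ⊕ M2, so the key drops out. Then M2 = (M1 ⊕ M2) ⊕ M1 over the first 15 bytes.
byte 0: (b1 ^ 82) ^ 64 = 33 ^ 64 = 57
byte 1: (1e ^ 47) ^ 65 = 59 ^ 65 = 3c
byte 2: (43 ^ dc) ^ 70 = 9f ^ 70 = ef
byte 3: (ff ^ d8) ^ 6c = 27 ^ 6c = 4b
byte 4: (95 ^ d4) ^ 6f = 41 ^ 6f = 2e
byte 5: (f0 ^ c5) ^ 79 = 35 ^ 79 = 4c
byte 6: (ed ^ b9) ^ 20 = 54 ^ 20 = 74
byte 7: (82 ^ 05) ^ 61 = 87 ^ 61 = e6
byte 8: (94 ^ 2d) ^ 63 = b9 ^ 63 = da
byte 9: (17 ^ 8a) ^ 63 = 9d ^ 63 = fe
byte 10: (1f ^ ad) ^ 65 = b2 ^ 65 = d7
byte 11: (6e ^ c4) ^ 73 = aa ^ 73 = d9
byte 12: (25 ^ 7a) ^ 73 = 5f ^ 73 = 2c
byte 13: (d9 ^ 87) ^ 20 = 5e ^ 20 = 7e
byte 14: (2e ^ f9) ^ 7a = d7 ^ 7a = ad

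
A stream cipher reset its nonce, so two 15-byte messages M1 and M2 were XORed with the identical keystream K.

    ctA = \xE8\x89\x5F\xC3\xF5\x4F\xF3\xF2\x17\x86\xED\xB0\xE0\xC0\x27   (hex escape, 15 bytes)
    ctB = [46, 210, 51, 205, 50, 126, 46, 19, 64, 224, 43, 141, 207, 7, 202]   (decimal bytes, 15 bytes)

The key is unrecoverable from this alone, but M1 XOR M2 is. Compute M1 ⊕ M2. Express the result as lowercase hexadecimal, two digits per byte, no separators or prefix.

ctA ⊕ ctB = (M1 ⊕ K) ⊕ (M2 ⊕ K) = M1 ⊕ M2 — the shared key cancels under XOR.
11101000 ⊕ 00101110 = 11000110
10001001 ⊕ 11010010 = 01011011
01011111 ⊕ 00110011 = 01101100
11000011 ⊕ 11001101 = 00001110
11110101 ⊕ 00110010 = 11000111
01001111 ⊕ 01111110 = 00110001
11110011 ⊕ 00101110 = 11011101
11110010 ⊕ 00010011 = 11100001
00010111 ⊕ 01000000 = 01010111
10000110 ⊕ 11100000 = 01100110
11101101 ⊕ 00101011 = 11000110
10110000 ⊕ 10001101 = 00111101
11100000 ⊕ 11001111 = 00101111
11000000 ⊕ 00000111 = 11000111
00100111 ⊕ 11001010 = 11101101

c65b6c0ec731dde15766c63d2fc7ed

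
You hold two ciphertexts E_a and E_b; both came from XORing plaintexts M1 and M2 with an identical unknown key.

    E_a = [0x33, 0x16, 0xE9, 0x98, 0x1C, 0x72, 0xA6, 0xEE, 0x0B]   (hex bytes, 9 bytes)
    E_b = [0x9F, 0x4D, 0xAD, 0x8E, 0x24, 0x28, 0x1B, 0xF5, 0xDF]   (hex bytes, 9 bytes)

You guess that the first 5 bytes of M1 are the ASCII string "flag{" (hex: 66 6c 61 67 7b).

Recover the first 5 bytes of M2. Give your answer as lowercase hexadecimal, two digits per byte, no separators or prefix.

ca37257143

First, E_a ⊕ E_b = (M1 ⊕ K) ⊕ (M2 ⊕ K) = M1 ⊕ M2, so the key drops out. Then M2 = (M1 ⊕ M2) ⊕ M1 over the first 5 bytes.
byte 0: (33 ^ 9f) ^ 66 = ac ^ 66 = ca
byte 1: (16 ^ 4d) ^ 6c = 5b ^ 6c = 37
byte 2: (e9 ^ ad) ^ 61 = 44 ^ 61 = 25
byte 3: (98 ^ 8e) ^ 67 = 16 ^ 67 = 71
byte 4: (1c ^ 24) ^ 7b = 38 ^ 7b = 43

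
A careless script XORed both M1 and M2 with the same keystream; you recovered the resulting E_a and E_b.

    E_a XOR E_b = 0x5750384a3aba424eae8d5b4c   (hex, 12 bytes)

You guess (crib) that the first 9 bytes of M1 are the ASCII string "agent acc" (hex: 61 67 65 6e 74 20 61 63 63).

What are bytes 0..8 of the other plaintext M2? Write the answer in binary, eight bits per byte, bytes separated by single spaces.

00110110 00110111 01011101 00100100 01001110 10011010 00100011 00101101 11001101

Since E_a ⊕ E_b = M1 ⊕ M2, XORing with the guessed M1 bytes yields the corresponding M2 bytes: M2 = (E_a ⊕ E_b) ⊕ M1.
57 xor 61 = 36
50 xor 67 = 37
38 xor 65 = 5d
4a xor 6e = 24
3a xor 74 = 4e
ba xor 20 = 9a
42 xor 61 = 23
4e xor 63 = 2d
ae xor 63 = cd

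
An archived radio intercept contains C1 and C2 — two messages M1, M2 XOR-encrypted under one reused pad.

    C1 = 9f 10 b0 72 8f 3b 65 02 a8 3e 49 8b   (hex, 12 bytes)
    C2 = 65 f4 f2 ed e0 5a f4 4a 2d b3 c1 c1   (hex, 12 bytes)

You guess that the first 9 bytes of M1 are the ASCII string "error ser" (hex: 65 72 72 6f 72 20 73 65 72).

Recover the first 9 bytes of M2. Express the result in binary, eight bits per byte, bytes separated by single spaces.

First, C1 ⊕ C2 = (M1 ⊕ K) ⊕ (M2 ⊕ K) = M1 ⊕ M2, so the key drops out. Then M2 = (M1 ⊕ M2) ⊕ M1 over the first 9 bytes.
byte 0: (9f ⊕ 65) ⊕ 65 = fa ⊕ 65 = 9f
byte 1: (10 ⊕ f4) ⊕ 72 = e4 ⊕ 72 = 96
byte 2: (b0 ⊕ f2) ⊕ 72 = 42 ⊕ 72 = 30
byte 3: (72 ⊕ ed) ⊕ 6f = 9f ⊕ 6f = f0
byte 4: (8f ⊕ e0) ⊕ 72 = 6f ⊕ 72 = 1d
byte 5: (3b ⊕ 5a) ⊕ 20 = 61 ⊕ 20 = 41
byte 6: (65 ⊕ f4) ⊕ 73 = 91 ⊕ 73 = e2
byte 7: (02 ⊕ 4a) ⊕ 65 = 48 ⊕ 65 = 2d
byte 8: (a8 ⊕ 2d) ⊕ 72 = 85 ⊕ 72 = f7

10011111 10010110 00110000 11110000 00011101 01000001 11100010 00101101 11110111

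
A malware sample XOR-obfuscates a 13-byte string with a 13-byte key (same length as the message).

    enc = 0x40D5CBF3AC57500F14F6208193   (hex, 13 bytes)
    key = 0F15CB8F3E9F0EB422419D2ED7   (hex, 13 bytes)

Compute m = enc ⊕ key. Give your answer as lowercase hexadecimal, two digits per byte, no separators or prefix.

4fc0007c92c85ebb36b7bdaf44

 64 xor  15 =  79
213 xor  21 = 192
203 xor 203 =   0
243 xor 143 = 124
172 xor  62 = 146
 87 xor 159 = 200
 80 xor  14 =  94
 15 xor 180 = 187
 20 xor  34 =  54
246 xor  65 = 183
 32 xor 157 = 189
129 xor  46 = 175
147 xor 215 =  68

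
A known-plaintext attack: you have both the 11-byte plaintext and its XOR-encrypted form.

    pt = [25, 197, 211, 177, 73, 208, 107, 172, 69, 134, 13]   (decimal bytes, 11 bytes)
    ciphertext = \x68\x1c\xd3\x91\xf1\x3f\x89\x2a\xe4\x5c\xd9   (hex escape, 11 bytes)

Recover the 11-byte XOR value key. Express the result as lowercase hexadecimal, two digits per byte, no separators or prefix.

Since ciphertext = pt ⊕ key, XORing both sides with pt gives key = pt ⊕ ciphertext.
19 ⊕ 68 = 71
c5 ⊕ 1c = d9
d3 ⊕ d3 = 00
b1 ⊕ 91 = 20
49 ⊕ f1 = b8
d0 ⊕ 3f = ef
6b ⊕ 89 = e2
ac ⊕ 2a = 86
45 ⊕ e4 = a1
86 ⊕ 5c = da
0d ⊕ d9 = d4

71d90020b8efe286a1dad4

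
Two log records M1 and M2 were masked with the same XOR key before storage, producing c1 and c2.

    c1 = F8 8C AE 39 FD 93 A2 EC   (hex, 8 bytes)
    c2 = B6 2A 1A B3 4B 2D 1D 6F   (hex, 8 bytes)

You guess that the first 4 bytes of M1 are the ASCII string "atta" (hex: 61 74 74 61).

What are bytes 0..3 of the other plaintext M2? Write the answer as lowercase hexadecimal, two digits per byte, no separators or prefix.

2fd2c0eb

First, c1 ⊕ c2 = (M1 ⊕ K) ⊕ (M2 ⊕ K) = M1 ⊕ M2, so the key drops out. Then M2 = (M1 ⊕ M2) ⊕ M1 over the first 4 bytes.
byte 0: (f8 ^ b6) ^ 61 = 4e ^ 61 = 2f
byte 1: (8c ^ 2a) ^ 74 = a6 ^ 74 = d2
byte 2: (ae ^ 1a) ^ 74 = b4 ^ 74 = c0
byte 3: (39 ^ b3) ^ 61 = 8a ^ 61 = eb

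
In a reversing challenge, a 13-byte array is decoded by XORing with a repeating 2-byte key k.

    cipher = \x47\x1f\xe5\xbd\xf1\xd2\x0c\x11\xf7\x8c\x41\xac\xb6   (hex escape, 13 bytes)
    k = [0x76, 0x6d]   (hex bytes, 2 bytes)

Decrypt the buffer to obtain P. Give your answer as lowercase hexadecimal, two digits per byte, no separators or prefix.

The 2-byte key repeats, so the effective keystream is 76 6d 76 6d 76 6d 76 6d 76 6d 76 6d 76.
byte 0: 47 ^ 76 = 31
byte 1: 1f ^ 6d = 72
byte 2: e5 ^ 76 = 93
byte 3: bd ^ 6d = d0
byte 4: f1 ^ 76 = 87
byte 5: d2 ^ 6d = bf
byte 6: 0c ^ 76 = 7a
byte 7: 11 ^ 6d = 7c
byte 8: f7 ^ 76 = 81
byte 9: 8c ^ 6d = e1
byte 10: 41 ^ 76 = 37
byte 11: ac ^ 6d = c1
byte 12: b6 ^ 76 = c0

317293d087bf7a7c81e137c1c0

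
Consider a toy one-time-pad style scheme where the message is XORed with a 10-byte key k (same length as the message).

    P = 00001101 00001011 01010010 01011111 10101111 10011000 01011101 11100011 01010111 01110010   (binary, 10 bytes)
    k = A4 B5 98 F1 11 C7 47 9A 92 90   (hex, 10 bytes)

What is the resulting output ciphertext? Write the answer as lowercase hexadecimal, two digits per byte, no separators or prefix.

a9becaaebe5f1a79c5e2

XOR is its own inverse, so applying the key byte-wise gives the result directly.
byte 0: 0d XOR a4 = a9
byte 1: 0b XOR b5 = be
byte 2: 52 XOR 98 = ca
byte 3: 5f XOR f1 = ae
byte 4: af XOR 11 = be
byte 5: 98 XOR c7 = 5f
byte 6: 5d XOR 47 = 1a
byte 7: e3 XOR 9a = 79
byte 8: 57 XOR 92 = c5
byte 9: 72 XOR 90 = e2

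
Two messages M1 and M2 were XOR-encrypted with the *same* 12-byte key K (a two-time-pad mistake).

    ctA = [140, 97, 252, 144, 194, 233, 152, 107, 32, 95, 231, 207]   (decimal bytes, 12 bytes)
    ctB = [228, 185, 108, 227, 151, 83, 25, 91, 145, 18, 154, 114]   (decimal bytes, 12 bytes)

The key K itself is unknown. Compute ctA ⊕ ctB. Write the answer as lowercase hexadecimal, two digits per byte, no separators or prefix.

ctA ⊕ ctB = (M1 ⊕ K) ⊕ (M2 ⊕ K) = M1 ⊕ M2 — the shared key cancels under XOR.
140 ⊕ 228 = 104
 97 ⊕ 185 = 216
252 ⊕ 108 = 144
144 ⊕ 227 = 115
194 ⊕ 151 =  85
233 ⊕  83 = 186
152 ⊕  25 = 129
107 ⊕  91 =  48
 32 ⊕ 145 = 177
 95 ⊕  18 =  77
231 ⊕ 154 = 125
207 ⊕ 114 = 189

68d8907355ba8130b14d7dbd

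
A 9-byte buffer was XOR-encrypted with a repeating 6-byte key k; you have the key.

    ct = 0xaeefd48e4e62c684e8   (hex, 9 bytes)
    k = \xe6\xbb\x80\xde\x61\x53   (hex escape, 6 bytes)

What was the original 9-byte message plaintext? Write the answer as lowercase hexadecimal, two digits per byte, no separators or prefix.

The 6-byte key repeats, so the effective keystream is e6 bb 80 de 61 53 e6 bb 80.
byte 0: 10101110 xor 11100110 = 01001000
byte 1: 11101111 xor 10111011 = 01010100
byte 2: 11010100 xor 10000000 = 01010100
byte 3: 10001110 xor 11011110 = 01010000
byte 4: 01001110 xor 01100001 = 00101111
byte 5: 01100010 xor 01010011 = 00110001
byte 6: 11000110 xor 11100110 = 00100000
byte 7: 10000100 xor 10111011 = 00111111
byte 8: 11101000 xor 10000000 = 01101000

485454502f31203f68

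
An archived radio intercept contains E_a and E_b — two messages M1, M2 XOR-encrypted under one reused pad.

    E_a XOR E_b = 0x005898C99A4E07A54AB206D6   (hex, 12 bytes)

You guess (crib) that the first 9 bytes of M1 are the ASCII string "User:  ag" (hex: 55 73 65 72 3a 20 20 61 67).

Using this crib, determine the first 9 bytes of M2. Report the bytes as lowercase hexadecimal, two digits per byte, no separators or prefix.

552bfdbba06e27c42d

Since E_a ⊕ E_b = M1 ⊕ M2, XORing with the guessed M1 bytes yields the corresponding M2 bytes: M2 = (E_a ⊕ E_b) ⊕ M1.
00 xor 55 = 55
58 xor 73 = 2b
98 xor 65 = fd
c9 xor 72 = bb
9a xor 3a = a0
4e xor 20 = 6e
07 xor 20 = 27
a5 xor 61 = c4
4a xor 67 = 2d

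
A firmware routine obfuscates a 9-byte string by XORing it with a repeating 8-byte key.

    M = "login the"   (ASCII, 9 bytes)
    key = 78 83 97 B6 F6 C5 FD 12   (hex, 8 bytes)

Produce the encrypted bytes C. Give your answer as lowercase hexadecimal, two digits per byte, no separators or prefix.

The 8-byte key repeats, so the effective keystream is 78 83 97 b6 f6 c5 fd 12 78.
byte 0: 108 ^ 120 =  20
byte 1: 111 ^ 131 = 236
byte 2: 103 ^ 151 = 240
byte 3: 105 ^ 182 = 223
byte 4: 110 ^ 246 = 152
byte 5:  32 ^ 197 = 229
byte 6: 116 ^ 253 = 137
byte 7: 104 ^  18 = 122
byte 8: 101 ^ 120 =  29

14ecf0df98e5897a1d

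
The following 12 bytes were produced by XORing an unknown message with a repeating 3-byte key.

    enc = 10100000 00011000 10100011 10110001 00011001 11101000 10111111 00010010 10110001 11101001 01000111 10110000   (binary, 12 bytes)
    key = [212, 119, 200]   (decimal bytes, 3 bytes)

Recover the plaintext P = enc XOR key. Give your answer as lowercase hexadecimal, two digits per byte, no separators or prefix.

The 3-byte key repeats, so the effective keystream is d4 77 c8 d4 77 c8 d4 77 c8 d4 77 c8.
byte 0: 10100000 ^ 11010100 = 01110100
byte 1: 00011000 ^ 01110111 = 01101111
byte 2: 10100011 ^ 11001000 = 01101011
byte 3: 10110001 ^ 11010100 = 01100101
byte 4: 00011001 ^ 01110111 = 01101110
byte 5: 11101000 ^ 11001000 = 00100000
byte 6: 10111111 ^ 11010100 = 01101011
byte 7: 00010010 ^ 01110111 = 01100101
byte 8: 10110001 ^ 11001000 = 01111001
byte 9: 11101001 ^ 11010100 = 00111101
byte 10: 01000111 ^ 01110111 = 00110000
byte 11: 10110000 ^ 11001000 = 01111000

746f6b656e206b65793d3078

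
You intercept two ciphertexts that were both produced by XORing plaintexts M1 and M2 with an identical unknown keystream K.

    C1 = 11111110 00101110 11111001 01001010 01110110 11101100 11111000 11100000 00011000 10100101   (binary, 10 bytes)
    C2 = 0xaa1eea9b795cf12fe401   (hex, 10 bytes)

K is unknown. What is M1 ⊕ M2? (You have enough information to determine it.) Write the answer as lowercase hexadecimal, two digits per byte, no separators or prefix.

C1 ⊕ C2 = (M1 ⊕ K) ⊕ (M2 ⊕ K) = M1 ⊕ M2 — the shared key cancels under XOR.
byte 0: fe xor aa = 54
byte 1: 2e xor 1e = 30
byte 2: f9 xor ea = 13
byte 3: 4a xor 9b = d1
byte 4: 76 xor 79 = 0f
byte 5: ec xor 5c = b0
byte 6: f8 xor f1 = 09
byte 7: e0 xor 2f = cf
byte 8: 18 xor e4 = fc
byte 9: a5 xor 01 = a4

543013d10fb009cffca4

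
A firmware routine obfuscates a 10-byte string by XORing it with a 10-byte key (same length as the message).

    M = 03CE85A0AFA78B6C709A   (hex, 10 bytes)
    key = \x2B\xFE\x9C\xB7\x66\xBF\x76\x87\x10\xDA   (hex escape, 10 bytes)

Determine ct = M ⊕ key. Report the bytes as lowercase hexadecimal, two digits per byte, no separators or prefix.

XOR is its own inverse, so applying the key byte-wise gives the result directly.
byte 0: 00000011 XOR 00101011 = 00101000
byte 1: 11001110 XOR 11111110 = 00110000
byte 2: 10000101 XOR 10011100 = 00011001
byte 3: 10100000 XOR 10110111 = 00010111
byte 4: 10101111 XOR 01100110 = 11001001
byte 5: 10100111 XOR 10111111 = 00011000
byte 6: 10001011 XOR 01110110 = 11111101
byte 7: 01101100 XOR 10000111 = 11101011
byte 8: 01110000 XOR 00010000 = 01100000
byte 9: 10011010 XOR 11011010 = 01000000

28301917c918fdeb6040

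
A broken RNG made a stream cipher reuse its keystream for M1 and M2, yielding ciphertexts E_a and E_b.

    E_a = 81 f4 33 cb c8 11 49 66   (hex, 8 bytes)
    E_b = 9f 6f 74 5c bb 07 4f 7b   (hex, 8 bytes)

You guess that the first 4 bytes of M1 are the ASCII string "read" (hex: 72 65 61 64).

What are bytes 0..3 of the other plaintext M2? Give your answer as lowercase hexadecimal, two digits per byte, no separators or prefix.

6cfe26f3

First, E_a ⊕ E_b = (M1 ⊕ K) ⊕ (M2 ⊕ K) = M1 ⊕ M2, so the key drops out. Then M2 = (M1 ⊕ M2) ⊕ M1 over the first 4 bytes.
byte 0: (81 xor 9f) xor 72 = 1e xor 72 = 6c
byte 1: (f4 xor 6f) xor 65 = 9b xor 65 = fe
byte 2: (33 xor 74) xor 61 = 47 xor 61 = 26
byte 3: (cb xor 5c) xor 64 = 97 xor 64 = f3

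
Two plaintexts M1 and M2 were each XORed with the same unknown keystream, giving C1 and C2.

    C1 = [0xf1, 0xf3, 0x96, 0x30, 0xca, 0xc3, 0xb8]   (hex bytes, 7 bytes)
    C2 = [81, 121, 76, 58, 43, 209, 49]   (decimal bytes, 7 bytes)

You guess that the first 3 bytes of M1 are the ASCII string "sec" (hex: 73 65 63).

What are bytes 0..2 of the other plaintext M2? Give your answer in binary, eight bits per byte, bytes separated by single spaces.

First, C1 ⊕ C2 = (M1 ⊕ K) ⊕ (M2 ⊕ K) = M1 ⊕ M2, so the key drops out. Then M2 = (M1 ⊕ M2) ⊕ M1 over the first 3 bytes.
byte 0: (f1 XOR 51) XOR 73 = a0 XOR 73 = d3
byte 1: (f3 XOR 79) XOR 65 = 8a XOR 65 = ef
byte 2: (96 XOR 4c) XOR 63 = da XOR 63 = b9

11010011 11101111 10111001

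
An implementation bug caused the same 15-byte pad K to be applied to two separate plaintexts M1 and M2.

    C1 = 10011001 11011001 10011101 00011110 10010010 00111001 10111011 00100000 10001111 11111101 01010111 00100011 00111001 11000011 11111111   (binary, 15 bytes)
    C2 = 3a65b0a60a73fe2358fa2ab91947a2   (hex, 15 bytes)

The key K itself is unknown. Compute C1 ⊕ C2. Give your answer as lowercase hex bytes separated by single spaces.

C1 ⊕ C2 = (M1 ⊕ K) ⊕ (M2 ⊕ K) = M1 ⊕ M2 — the shared key cancels under XOR.
153 xor  58 = 163
217 xor 101 = 188
157 xor 176 =  45
 30 xor 166 = 184
146 xor  10 = 152
 57 xor 115 =  74
187 xor 254 =  69
 32 xor  35 =   3
143 xor  88 = 215
253 xor 250 =   7
 87 xor  42 = 125
 35 xor 185 = 154
 57 xor  25 =  32
195 xor  71 = 132
255 xor 162 =  93

a3 bc 2d b8 98 4a 45 03 d7 07 7d 9a 20 84 5d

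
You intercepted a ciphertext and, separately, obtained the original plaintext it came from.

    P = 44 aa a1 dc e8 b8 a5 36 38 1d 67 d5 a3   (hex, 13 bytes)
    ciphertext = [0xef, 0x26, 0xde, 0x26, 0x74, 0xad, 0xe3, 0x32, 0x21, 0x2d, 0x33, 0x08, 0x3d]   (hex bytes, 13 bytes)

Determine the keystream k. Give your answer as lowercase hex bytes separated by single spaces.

ab 8c 7f fa 9c 15 46 04 19 30 54 dd 9e

Since ciphertext = P ⊕ k, XORing both sides with P gives k = P ⊕ ciphertext.
44 ⊕ ef = ab
aa ⊕ 26 = 8c
a1 ⊕ de = 7f
dc ⊕ 26 = fa
e8 ⊕ 74 = 9c
b8 ⊕ ad = 15
a5 ⊕ e3 = 46
36 ⊕ 32 = 04
38 ⊕ 21 = 19
1d ⊕ 2d = 30
67 ⊕ 33 = 54
d5 ⊕ 08 = dd
a3 ⊕ 3d = 9e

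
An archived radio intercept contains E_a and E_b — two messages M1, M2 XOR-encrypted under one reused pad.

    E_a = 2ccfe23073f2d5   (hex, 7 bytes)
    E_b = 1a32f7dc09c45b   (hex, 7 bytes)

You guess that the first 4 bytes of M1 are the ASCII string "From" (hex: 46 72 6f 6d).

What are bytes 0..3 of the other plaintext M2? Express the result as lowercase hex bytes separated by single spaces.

70 8f 7a 81

First, E_a ⊕ E_b = (M1 ⊕ K) ⊕ (M2 ⊕ K) = M1 ⊕ M2, so the key drops out. Then M2 = (M1 ⊕ M2) ⊕ M1 over the first 4 bytes.
byte 0: (2c ⊕ 1a) ⊕ 46 = 36 ⊕ 46 = 70
byte 1: (cf ⊕ 32) ⊕ 72 = fd ⊕ 72 = 8f
byte 2: (e2 ⊕ f7) ⊕ 6f = 15 ⊕ 6f = 7a
byte 3: (30 ⊕ dc) ⊕ 6d = ec ⊕ 6d = 81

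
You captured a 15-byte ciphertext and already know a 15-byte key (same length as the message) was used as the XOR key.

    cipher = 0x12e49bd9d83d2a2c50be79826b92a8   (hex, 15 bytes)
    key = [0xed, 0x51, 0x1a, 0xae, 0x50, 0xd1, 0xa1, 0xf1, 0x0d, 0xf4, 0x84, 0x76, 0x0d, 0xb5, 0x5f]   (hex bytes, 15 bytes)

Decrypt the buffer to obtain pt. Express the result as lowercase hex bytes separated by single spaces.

ff b5 81 77 88 ec 8b dd 5d 4a fd f4 66 27 f7

XOR is its own inverse, so applying the key byte-wise gives the result directly.
byte 0:  18 xor 237 = 255
byte 1: 228 xor  81 = 181
byte 2: 155 xor  26 = 129
byte 3: 217 xor 174 = 119
byte 4: 216 xor  80 = 136
byte 5:  61 xor 209 = 236
byte 6:  42 xor 161 = 139
byte 7:  44 xor 241 = 221
byte 8:  80 xor  13 =  93
byte 9: 190 xor 244 =  74
byte 10: 121 xor 132 = 253
byte 11: 130 xor 118 = 244
byte 12: 107 xor  13 = 102
byte 13: 146 xor 181 =  39
byte 14: 168 xor  95 = 247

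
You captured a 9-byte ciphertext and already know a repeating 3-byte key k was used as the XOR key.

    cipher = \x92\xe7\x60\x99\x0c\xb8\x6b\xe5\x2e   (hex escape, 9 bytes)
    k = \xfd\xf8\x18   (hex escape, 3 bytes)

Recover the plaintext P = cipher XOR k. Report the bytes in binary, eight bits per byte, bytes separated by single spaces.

The 3-byte key repeats, so the effective keystream is fd f8 18 fd f8 18 fd f8 18.
byte 0: 146 ^ 253 = 111
byte 1: 231 ^ 248 =  31
byte 2:  96 ^  24 = 120
byte 3: 153 ^ 253 = 100
byte 4:  12 ^ 248 = 244
byte 5: 184 ^  24 = 160
byte 6: 107 ^ 253 = 150
byte 7: 229 ^ 248 =  29
byte 8:  46 ^  24 =  54

01101111 00011111 01111000 01100100 11110100 10100000 10010110 00011101 00110110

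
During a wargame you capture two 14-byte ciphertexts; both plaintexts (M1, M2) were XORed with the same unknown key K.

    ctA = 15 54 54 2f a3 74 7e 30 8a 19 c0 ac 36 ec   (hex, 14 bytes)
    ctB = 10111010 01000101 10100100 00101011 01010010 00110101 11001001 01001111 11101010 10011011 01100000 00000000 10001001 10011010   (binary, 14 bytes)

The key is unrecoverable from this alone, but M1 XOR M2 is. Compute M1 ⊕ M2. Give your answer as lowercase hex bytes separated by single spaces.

af 11 f0 04 f1 41 b7 7f 60 82 a0 ac bf 76

ctA ⊕ ctB = (M1 ⊕ K) ⊕ (M2 ⊕ K) = M1 ⊕ M2 — the shared key cancels under XOR.
byte 0: 15 ⊕ ba = af
byte 1: 54 ⊕ 45 = 11
byte 2: 54 ⊕ a4 = f0
byte 3: 2f ⊕ 2b = 04
byte 4: a3 ⊕ 52 = f1
byte 5: 74 ⊕ 35 = 41
byte 6: 7e ⊕ c9 = b7
byte 7: 30 ⊕ 4f = 7f
byte 8: 8a ⊕ ea = 60
byte 9: 19 ⊕ 9b = 82
byte 10: c0 ⊕ 60 = a0
byte 11: ac ⊕ 00 = ac
byte 12: 36 ⊕ 89 = bf
byte 13: ec ⊕ 9a = 76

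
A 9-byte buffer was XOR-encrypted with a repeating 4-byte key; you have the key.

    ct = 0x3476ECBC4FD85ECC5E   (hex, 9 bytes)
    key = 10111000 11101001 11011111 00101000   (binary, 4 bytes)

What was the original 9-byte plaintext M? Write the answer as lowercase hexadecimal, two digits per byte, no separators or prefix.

The 4-byte key repeats, so the effective keystream is b8 e9 df 28 b8 e9 df 28 b8.
byte 0:  52 ⊕ 184 = 140
byte 1: 118 ⊕ 233 = 159
byte 2: 236 ⊕ 223 =  51
byte 3: 188 ⊕  40 = 148
byte 4:  79 ⊕ 184 = 247
byte 5: 216 ⊕ 233 =  49
byte 6:  94 ⊕ 223 = 129
byte 7: 204 ⊕  40 = 228
byte 8:  94 ⊕ 184 = 230

8c9f3394f73181e4e6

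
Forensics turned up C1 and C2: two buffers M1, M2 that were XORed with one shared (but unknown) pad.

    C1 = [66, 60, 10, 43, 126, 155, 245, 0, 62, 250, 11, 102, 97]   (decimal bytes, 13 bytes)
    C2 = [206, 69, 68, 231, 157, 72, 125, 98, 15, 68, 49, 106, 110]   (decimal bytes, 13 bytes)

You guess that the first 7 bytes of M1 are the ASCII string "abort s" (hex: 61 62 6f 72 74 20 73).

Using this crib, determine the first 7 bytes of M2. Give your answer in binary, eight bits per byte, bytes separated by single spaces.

First, C1 ⊕ C2 = (M1 ⊕ K) ⊕ (M2 ⊕ K) = M1 ⊕ M2, so the key drops out. Then M2 = (M1 ⊕ M2) ⊕ M1 over the first 7 bytes.
byte 0: (42 xor ce) xor 61 = 8c xor 61 = ed
byte 1: (3c xor 45) xor 62 = 79 xor 62 = 1b
byte 2: (0a xor 44) xor 6f = 4e xor 6f = 21
byte 3: (2b xor e7) xor 72 = cc xor 72 = be
byte 4: (7e xor 9d) xor 74 = e3 xor 74 = 97
byte 5: (9b xor 48) xor 20 = d3 xor 20 = f3
byte 6: (f5 xor 7d) xor 73 = 88 xor 73 = fb

11101101 00011011 00100001 10111110 10010111 11110011 11111011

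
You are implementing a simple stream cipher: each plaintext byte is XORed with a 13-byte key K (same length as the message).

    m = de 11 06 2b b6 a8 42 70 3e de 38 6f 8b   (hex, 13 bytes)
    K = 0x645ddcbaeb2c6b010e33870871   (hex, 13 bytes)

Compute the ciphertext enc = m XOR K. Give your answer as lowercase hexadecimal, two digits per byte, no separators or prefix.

ba4cda915d84297130edbf67fa

de ⊕ 64 = ba
11 ⊕ 5d = 4c
06 ⊕ dc = da
2b ⊕ ba = 91
b6 ⊕ eb = 5d
a8 ⊕ 2c = 84
42 ⊕ 6b = 29
70 ⊕ 01 = 71
3e ⊕ 0e = 30
de ⊕ 33 = ed
38 ⊕ 87 = bf
6f ⊕ 08 = 67
8b ⊕ 71 = fa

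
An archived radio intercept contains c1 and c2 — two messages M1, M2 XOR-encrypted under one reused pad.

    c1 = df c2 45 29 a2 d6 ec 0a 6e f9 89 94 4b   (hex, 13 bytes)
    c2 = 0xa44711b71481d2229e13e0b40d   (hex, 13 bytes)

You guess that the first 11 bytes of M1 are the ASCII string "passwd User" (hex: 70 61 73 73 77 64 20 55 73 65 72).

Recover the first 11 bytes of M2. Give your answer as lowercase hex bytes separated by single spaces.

0b e4 27 ed c1 33 1e 7d 83 8f 1b

First, c1 ⊕ c2 = (M1 ⊕ K) ⊕ (M2 ⊕ K) = M1 ⊕ M2, so the key drops out. Then M2 = (M1 ⊕ M2) ⊕ M1 over the first 11 bytes.
byte 0: (df xor a4) xor 70 = 7b xor 70 = 0b
byte 1: (c2 xor 47) xor 61 = 85 xor 61 = e4
byte 2: (45 xor 11) xor 73 = 54 xor 73 = 27
byte 3: (29 xor b7) xor 73 = 9e xor 73 = ed
byte 4: (a2 xor 14) xor 77 = b6 xor 77 = c1
byte 5: (d6 xor 81) xor 64 = 57 xor 64 = 33
byte 6: (ec xor d2) xor 20 = 3e xor 20 = 1e
byte 7: (0a xor 22) xor 55 = 28 xor 55 = 7d
byte 8: (6e xor 9e) xor 73 = f0 xor 73 = 83
byte 9: (f9 xor 13) xor 65 = ea xor 65 = 8f
byte 10: (89 xor e0) xor 72 = 69 xor 72 = 1b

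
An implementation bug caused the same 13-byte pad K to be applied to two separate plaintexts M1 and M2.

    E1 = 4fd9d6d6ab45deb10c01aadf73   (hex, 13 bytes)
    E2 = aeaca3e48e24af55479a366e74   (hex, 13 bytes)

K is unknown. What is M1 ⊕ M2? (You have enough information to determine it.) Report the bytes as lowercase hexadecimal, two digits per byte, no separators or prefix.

E1 ⊕ E2 = (M1 ⊕ K) ⊕ (M2 ⊕ K) = M1 ⊕ M2 — the shared key cancels under XOR.
4f ^ ae = e1
d9 ^ ac = 75
d6 ^ a3 = 75
d6 ^ e4 = 32
ab ^ 8e = 25
45 ^ 24 = 61
de ^ af = 71
b1 ^ 55 = e4
0c ^ 47 = 4b
01 ^ 9a = 9b
aa ^ 36 = 9c
df ^ 6e = b1
73 ^ 74 = 07

e1757532256171e44b9b9cb107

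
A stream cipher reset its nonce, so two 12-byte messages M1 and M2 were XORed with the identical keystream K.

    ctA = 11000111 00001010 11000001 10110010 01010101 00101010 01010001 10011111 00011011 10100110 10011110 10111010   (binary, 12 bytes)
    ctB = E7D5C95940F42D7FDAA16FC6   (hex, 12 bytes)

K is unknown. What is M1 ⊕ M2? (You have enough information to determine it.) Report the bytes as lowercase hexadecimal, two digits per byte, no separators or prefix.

ctA ⊕ ctB = (M1 ⊕ K) ⊕ (M2 ⊕ K) = M1 ⊕ M2 — the shared key cancels under XOR.
11000111 xor 11100111 = 00100000
00001010 xor 11010101 = 11011111
11000001 xor 11001001 = 00001000
10110010 xor 01011001 = 11101011
01010101 xor 01000000 = 00010101
00101010 xor 11110100 = 11011110
01010001 xor 00101101 = 01111100
10011111 xor 01111111 = 11100000
00011011 xor 11011010 = 11000001
10100110 xor 10100001 = 00000111
10011110 xor 01101111 = 11110001
10111010 xor 11000110 = 01111100

20df08eb15de7ce0c107f17c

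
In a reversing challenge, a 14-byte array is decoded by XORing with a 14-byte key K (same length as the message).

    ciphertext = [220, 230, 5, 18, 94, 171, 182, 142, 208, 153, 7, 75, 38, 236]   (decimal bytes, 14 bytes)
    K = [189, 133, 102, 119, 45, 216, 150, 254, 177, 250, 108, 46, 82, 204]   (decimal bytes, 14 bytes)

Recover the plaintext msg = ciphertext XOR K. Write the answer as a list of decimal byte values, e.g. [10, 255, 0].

[97, 99, 99, 101, 115, 115, 32, 112, 97, 99, 107, 101, 116, 32]

dc xor bd = 61
e6 xor 85 = 63
05 xor 66 = 63
12 xor 77 = 65
5e xor 2d = 73
ab xor d8 = 73
b6 xor 96 = 20
8e xor fe = 70
d0 xor b1 = 61
99 xor fa = 63
07 xor 6c = 6b
4b xor 2e = 65
26 xor 52 = 74
ec xor cc = 20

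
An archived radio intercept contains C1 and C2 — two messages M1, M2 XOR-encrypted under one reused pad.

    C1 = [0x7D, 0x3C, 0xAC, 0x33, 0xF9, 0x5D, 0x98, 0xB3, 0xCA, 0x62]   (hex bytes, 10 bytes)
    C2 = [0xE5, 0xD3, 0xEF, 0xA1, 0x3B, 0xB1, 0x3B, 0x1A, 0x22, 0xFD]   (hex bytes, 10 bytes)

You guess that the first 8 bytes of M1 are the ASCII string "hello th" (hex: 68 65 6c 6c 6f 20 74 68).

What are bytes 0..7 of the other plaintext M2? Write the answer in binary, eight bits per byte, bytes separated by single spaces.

First, C1 ⊕ C2 = (M1 ⊕ K) ⊕ (M2 ⊕ K) = M1 ⊕ M2, so the key drops out. Then M2 = (M1 ⊕ M2) ⊕ M1 over the first 8 bytes.
byte 0: (7d ^ e5) ^ 68 = 98 ^ 68 = f0
byte 1: (3c ^ d3) ^ 65 = ef ^ 65 = 8a
byte 2: (ac ^ ef) ^ 6c = 43 ^ 6c = 2f
byte 3: (33 ^ a1) ^ 6c = 92 ^ 6c = fe
byte 4: (f9 ^ 3b) ^ 6f = c2 ^ 6f = ad
byte 5: (5d ^ b1) ^ 20 = ec ^ 20 = cc
byte 6: (98 ^ 3b) ^ 74 = a3 ^ 74 = d7
byte 7: (b3 ^ 1a) ^ 68 = a9 ^ 68 = c1

11110000 10001010 00101111 11111110 10101101 11001100 11010111 11000001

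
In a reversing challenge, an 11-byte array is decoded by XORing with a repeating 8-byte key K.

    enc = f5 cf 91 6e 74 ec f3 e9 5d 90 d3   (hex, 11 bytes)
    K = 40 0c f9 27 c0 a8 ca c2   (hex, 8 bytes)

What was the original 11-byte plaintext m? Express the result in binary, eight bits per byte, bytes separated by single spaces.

The 8-byte key repeats, so the effective keystream is 40 0c f9 27 c0 a8 ca c2 40 0c f9.
byte 0: f5 ^ 40 = b5
byte 1: cf ^ 0c = c3
byte 2: 91 ^ f9 = 68
byte 3: 6e ^ 27 = 49
byte 4: 74 ^ c0 = b4
byte 5: ec ^ a8 = 44
byte 6: f3 ^ ca = 39
byte 7: e9 ^ c2 = 2b
byte 8: 5d ^ 40 = 1d
byte 9: 90 ^ 0c = 9c
byte 10: d3 ^ f9 = 2a

10110101 11000011 01101000 01001001 10110100 01000100 00111001 00101011 00011101 10011100 00101010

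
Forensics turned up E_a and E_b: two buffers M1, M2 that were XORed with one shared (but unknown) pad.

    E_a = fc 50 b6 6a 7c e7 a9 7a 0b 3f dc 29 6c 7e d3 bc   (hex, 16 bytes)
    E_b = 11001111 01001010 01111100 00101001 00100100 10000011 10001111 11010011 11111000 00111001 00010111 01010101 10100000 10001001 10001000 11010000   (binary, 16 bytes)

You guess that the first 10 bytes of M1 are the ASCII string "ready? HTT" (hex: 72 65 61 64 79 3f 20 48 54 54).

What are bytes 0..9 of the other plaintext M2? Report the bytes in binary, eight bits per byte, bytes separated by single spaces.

01000001 01111111 10101011 00100111 00100001 01011011 00000110 11100001 10100111 01010010

First, E_a ⊕ E_b = (M1 ⊕ K) ⊕ (M2 ⊕ K) = M1 ⊕ M2, so the key drops out. Then M2 = (M1 ⊕ M2) ⊕ M1 over the first 10 bytes.
byte 0: (fc xor cf) xor 72 = 33 xor 72 = 41
byte 1: (50 xor 4a) xor 65 = 1a xor 65 = 7f
byte 2: (b6 xor 7c) xor 61 = ca xor 61 = ab
byte 3: (6a xor 29) xor 64 = 43 xor 64 = 27
byte 4: (7c xor 24) xor 79 = 58 xor 79 = 21
byte 5: (e7 xor 83) xor 3f = 64 xor 3f = 5b
byte 6: (a9 xor 8f) xor 20 = 26 xor 20 = 06
byte 7: (7a xor d3) xor 48 = a9 xor 48 = e1
byte 8: (0b xor f8) xor 54 = f3 xor 54 = a7
byte 9: (3f xor 39) xor 54 = 06 xor 54 = 52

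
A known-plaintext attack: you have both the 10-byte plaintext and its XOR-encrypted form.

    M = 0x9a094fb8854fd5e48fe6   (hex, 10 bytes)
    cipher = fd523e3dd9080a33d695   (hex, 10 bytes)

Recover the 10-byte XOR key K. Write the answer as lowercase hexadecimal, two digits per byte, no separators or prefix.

Since cipher = M ⊕ K, XORing both sides with M gives K = M ⊕ cipher.
10011010 ⊕ 11111101 = 01100111
00001001 ⊕ 01010010 = 01011011
01001111 ⊕ 00111110 = 01110001
10111000 ⊕ 00111101 = 10000101
10000101 ⊕ 11011001 = 01011100
01001111 ⊕ 00001000 = 01000111
11010101 ⊕ 00001010 = 11011111
11100100 ⊕ 00110011 = 11010111
10001111 ⊕ 11010110 = 01011001
11100110 ⊕ 10010101 = 01110011

675b71855c47dfd75973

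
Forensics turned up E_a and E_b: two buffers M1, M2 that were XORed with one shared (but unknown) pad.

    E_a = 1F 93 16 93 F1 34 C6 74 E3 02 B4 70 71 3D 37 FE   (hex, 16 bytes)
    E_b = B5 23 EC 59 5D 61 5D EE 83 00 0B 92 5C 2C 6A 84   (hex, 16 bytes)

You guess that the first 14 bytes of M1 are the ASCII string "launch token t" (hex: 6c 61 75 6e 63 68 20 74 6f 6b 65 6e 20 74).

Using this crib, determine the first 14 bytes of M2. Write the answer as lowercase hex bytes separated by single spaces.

c6 d1 8f a4 cf 3d bb ee 0f 69 da 8c 0d 65

First, E_a ⊕ E_b = (M1 ⊕ K) ⊕ (M2 ⊕ K) = M1 ⊕ M2, so the key drops out. Then M2 = (M1 ⊕ M2) ⊕ M1 over the first 14 bytes.
byte 0: (1f ^ b5) ^ 6c = aa ^ 6c = c6
byte 1: (93 ^ 23) ^ 61 = b0 ^ 61 = d1
byte 2: (16 ^ ec) ^ 75 = fa ^ 75 = 8f
byte 3: (93 ^ 59) ^ 6e = ca ^ 6e = a4
byte 4: (f1 ^ 5d) ^ 63 = ac ^ 63 = cf
byte 5: (34 ^ 61) ^ 68 = 55 ^ 68 = 3d
byte 6: (c6 ^ 5d) ^ 20 = 9b ^ 20 = bb
byte 7: (74 ^ ee) ^ 74 = 9a ^ 74 = ee
byte 8: (e3 ^ 83) ^ 6f = 60 ^ 6f = 0f
byte 9: (02 ^ 00) ^ 6b = 02 ^ 6b = 69
byte 10: (b4 ^ 0b) ^ 65 = bf ^ 65 = da
byte 11: (70 ^ 92) ^ 6e = e2 ^ 6e = 8c
byte 12: (71 ^ 5c) ^ 20 = 2d ^ 20 = 0d
byte 13: (3d ^ 2c) ^ 74 = 11 ^ 74 = 65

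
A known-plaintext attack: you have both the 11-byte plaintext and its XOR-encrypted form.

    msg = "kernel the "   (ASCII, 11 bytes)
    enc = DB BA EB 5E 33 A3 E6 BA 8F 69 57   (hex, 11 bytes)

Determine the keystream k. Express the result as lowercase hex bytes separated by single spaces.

b0 df 99 30 56 cf c6 ce e7 0c 77

Since enc = msg ⊕ k, XORing both sides with msg gives k = msg ⊕ enc.
6b xor db = b0
65 xor ba = df
72 xor eb = 99
6e xor 5e = 30
65 xor 33 = 56
6c xor a3 = cf
20 xor e6 = c6
74 xor ba = ce
68 xor 8f = e7
65 xor 69 = 0c
20 xor 57 = 77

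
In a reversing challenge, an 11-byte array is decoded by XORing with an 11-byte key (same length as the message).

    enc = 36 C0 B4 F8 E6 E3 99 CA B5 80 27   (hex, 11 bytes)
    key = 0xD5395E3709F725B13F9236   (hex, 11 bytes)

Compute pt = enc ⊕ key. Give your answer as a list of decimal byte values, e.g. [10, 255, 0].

00110110 ^ 11010101 = 11100011
11000000 ^ 00111001 = 11111001
10110100 ^ 01011110 = 11101010
11111000 ^ 00110111 = 11001111
11100110 ^ 00001001 = 11101111
11100011 ^ 11110111 = 00010100
10011001 ^ 00100101 = 10111100
11001010 ^ 10110001 = 01111011
10110101 ^ 00111111 = 10001010
10000000 ^ 10010010 = 00010010
00100111 ^ 00110110 = 00010001

[227, 249, 234, 207, 239, 20, 188, 123, 138, 18, 17]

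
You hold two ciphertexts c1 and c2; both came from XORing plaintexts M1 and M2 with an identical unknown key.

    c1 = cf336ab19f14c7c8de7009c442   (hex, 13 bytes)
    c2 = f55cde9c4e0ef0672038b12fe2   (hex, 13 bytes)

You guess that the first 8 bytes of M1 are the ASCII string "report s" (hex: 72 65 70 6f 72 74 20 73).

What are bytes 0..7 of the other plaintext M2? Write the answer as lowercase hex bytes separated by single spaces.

First, c1 ⊕ c2 = (M1 ⊕ K) ⊕ (M2 ⊕ K) = M1 ⊕ M2, so the key drops out. Then M2 = (M1 ⊕ M2) ⊕ M1 over the first 8 bytes.
byte 0: (cf ^ f5) ^ 72 = 3a ^ 72 = 48
byte 1: (33 ^ 5c) ^ 65 = 6f ^ 65 = 0a
byte 2: (6a ^ de) ^ 70 = b4 ^ 70 = c4
byte 3: (b1 ^ 9c) ^ 6f = 2d ^ 6f = 42
byte 4: (9f ^ 4e) ^ 72 = d1 ^ 72 = a3
byte 5: (14 ^ 0e) ^ 74 = 1a ^ 74 = 6e
byte 6: (c7 ^ f0) ^ 20 = 37 ^ 20 = 17
byte 7: (c8 ^ 67) ^ 73 = af ^ 73 = dc

48 0a c4 42 a3 6e 17 dc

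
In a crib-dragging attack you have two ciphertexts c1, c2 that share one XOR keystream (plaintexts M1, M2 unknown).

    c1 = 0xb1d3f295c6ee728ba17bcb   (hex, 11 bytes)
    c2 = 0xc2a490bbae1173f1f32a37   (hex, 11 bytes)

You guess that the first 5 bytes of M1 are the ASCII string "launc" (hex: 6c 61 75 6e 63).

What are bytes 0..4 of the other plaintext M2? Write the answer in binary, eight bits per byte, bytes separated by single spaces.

00011111 00010110 00010111 01000000 00001011

First, c1 ⊕ c2 = (M1 ⊕ K) ⊕ (M2 ⊕ K) = M1 ⊕ M2, so the key drops out. Then M2 = (M1 ⊕ M2) ⊕ M1 over the first 5 bytes.
byte 0: (b1 xor c2) xor 6c = 73 xor 6c = 1f
byte 1: (d3 xor a4) xor 61 = 77 xor 61 = 16
byte 2: (f2 xor 90) xor 75 = 62 xor 75 = 17
byte 3: (95 xor bb) xor 6e = 2e xor 6e = 40
byte 4: (c6 xor ae) xor 63 = 68 xor 63 = 0b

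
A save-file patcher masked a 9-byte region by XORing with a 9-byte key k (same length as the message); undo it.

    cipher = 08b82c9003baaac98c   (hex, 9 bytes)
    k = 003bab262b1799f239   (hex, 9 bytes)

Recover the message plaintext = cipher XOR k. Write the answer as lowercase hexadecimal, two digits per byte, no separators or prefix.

XOR is its own inverse, so applying the key byte-wise gives the result directly.
08 xor 00 = 08
b8 xor 3b = 83
2c xor ab = 87
90 xor 26 = b6
03 xor 2b = 28
ba xor 17 = ad
aa xor 99 = 33
c9 xor f2 = 3b
8c xor 39 = b5

088387b628ad333bb5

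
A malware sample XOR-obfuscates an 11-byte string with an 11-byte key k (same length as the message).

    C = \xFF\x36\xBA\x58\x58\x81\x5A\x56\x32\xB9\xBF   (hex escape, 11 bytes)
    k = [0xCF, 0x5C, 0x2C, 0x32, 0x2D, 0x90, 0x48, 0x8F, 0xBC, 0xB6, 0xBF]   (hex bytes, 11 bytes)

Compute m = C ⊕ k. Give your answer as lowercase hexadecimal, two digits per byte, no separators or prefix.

306a966a751112d98e0f00

XOR is its own inverse, so applying the key byte-wise gives the result directly.
11111111 ^ 11001111 = 00110000
00110110 ^ 01011100 = 01101010
10111010 ^ 00101100 = 10010110
01011000 ^ 00110010 = 01101010
01011000 ^ 00101101 = 01110101
10000001 ^ 10010000 = 00010001
01011010 ^ 01001000 = 00010010
01010110 ^ 10001111 = 11011001
00110010 ^ 10111100 = 10001110
10111001 ^ 10110110 = 00001111
10111111 ^ 10111111 = 00000000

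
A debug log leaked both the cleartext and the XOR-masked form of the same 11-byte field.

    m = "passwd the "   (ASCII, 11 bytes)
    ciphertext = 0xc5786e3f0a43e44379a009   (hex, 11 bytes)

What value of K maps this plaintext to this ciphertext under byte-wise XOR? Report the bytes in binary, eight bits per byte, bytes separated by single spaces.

Since ciphertext = m ⊕ K, XORing both sides with m gives K = m ⊕ ciphertext.
01110000 xor 11000101 = 10110101
01100001 xor 01111000 = 00011001
01110011 xor 01101110 = 00011101
01110011 xor 00111111 = 01001100
01110111 xor 00001010 = 01111101
01100100 xor 01000011 = 00100111
00100000 xor 11100100 = 11000100
01110100 xor 01000011 = 00110111
01101000 xor 01111001 = 00010001
01100101 xor 10100000 = 11000101
00100000 xor 00001001 = 00101001

10110101 00011001 00011101 01001100 01111101 00100111 11000100 00110111 00010001 11000101 00101001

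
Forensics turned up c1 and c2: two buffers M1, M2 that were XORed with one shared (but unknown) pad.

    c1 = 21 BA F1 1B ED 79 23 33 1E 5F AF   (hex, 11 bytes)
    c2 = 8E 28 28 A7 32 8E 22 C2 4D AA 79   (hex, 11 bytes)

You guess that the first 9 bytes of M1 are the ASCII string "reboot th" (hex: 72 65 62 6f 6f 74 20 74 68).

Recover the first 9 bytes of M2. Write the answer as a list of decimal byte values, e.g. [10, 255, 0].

First, c1 ⊕ c2 = (M1 ⊕ K) ⊕ (M2 ⊕ K) = M1 ⊕ M2, so the key drops out. Then M2 = (M1 ⊕ M2) ⊕ M1 over the first 9 bytes.
byte 0: (21 ⊕ 8e) ⊕ 72 = af ⊕ 72 = dd
byte 1: (ba ⊕ 28) ⊕ 65 = 92 ⊕ 65 = f7
byte 2: (f1 ⊕ 28) ⊕ 62 = d9 ⊕ 62 = bb
byte 3: (1b ⊕ a7) ⊕ 6f = bc ⊕ 6f = d3
byte 4: (ed ⊕ 32) ⊕ 6f = df ⊕ 6f = b0
byte 5: (79 ⊕ 8e) ⊕ 74 = f7 ⊕ 74 = 83
byte 6: (23 ⊕ 22) ⊕ 20 = 01 ⊕ 20 = 21
byte 7: (33 ⊕ c2) ⊕ 74 = f1 ⊕ 74 = 85
byte 8: (1e ⊕ 4d) ⊕ 68 = 53 ⊕ 68 = 3b

[221, 247, 187, 211, 176, 131, 33, 133, 59]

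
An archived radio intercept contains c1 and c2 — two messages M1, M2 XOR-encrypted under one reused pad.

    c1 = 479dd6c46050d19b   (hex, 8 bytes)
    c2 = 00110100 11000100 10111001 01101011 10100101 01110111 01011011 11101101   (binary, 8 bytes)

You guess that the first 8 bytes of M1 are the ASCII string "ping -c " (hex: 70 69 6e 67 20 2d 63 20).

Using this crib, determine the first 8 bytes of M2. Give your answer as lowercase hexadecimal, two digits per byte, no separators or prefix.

033001c8e50ae956

First, c1 ⊕ c2 = (M1 ⊕ K) ⊕ (M2 ⊕ K) = M1 ⊕ M2, so the key drops out. Then M2 = (M1 ⊕ M2) ⊕ M1 over the first 8 bytes.
byte 0: (47 ^ 34) ^ 70 = 73 ^ 70 = 03
byte 1: (9d ^ c4) ^ 69 = 59 ^ 69 = 30
byte 2: (d6 ^ b9) ^ 6e = 6f ^ 6e = 01
byte 3: (c4 ^ 6b) ^ 67 = af ^ 67 = c8
byte 4: (60 ^ a5) ^ 20 = c5 ^ 20 = e5
byte 5: (50 ^ 77) ^ 2d = 27 ^ 2d = 0a
byte 6: (d1 ^ 5b) ^ 63 = 8a ^ 63 = e9
byte 7: (9b ^ ed) ^ 20 = 76 ^ 20 = 56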